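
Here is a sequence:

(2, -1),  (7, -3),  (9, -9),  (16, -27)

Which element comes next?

First coordinate: 2, 7, 9, 16 → 25 (each term is the sum of the two before it).
Second coordinate: ×3 each step, so -1, -3, -9, -27 → -81.
So the next element is (25, -81).

(25, -81)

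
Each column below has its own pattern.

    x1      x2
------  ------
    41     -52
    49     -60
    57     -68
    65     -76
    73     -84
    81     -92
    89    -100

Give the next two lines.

97  -108; 105  -116

Column x1: +8 each step; 41, 49, 57, 65, 73, 81, 89 → 97 → 105.
Column x2: −8 each step, so -52, -60, -68, -76, -84, -92, -100 → -108 → -116.
So the next two lines are 97  -108 and 105  -116.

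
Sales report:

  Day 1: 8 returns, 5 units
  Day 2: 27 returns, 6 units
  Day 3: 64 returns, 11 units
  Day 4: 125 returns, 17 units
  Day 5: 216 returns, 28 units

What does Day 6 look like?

Returns goes 8, 27, 64, 125, 216 → 343 (perfect cubes: 2³, 3³, 4³, …).
Units — each term is the sum of the two before it: 5, 6, 11, 17, 28 → 45.
So the next record is 343 returns, 45 units.

343 returns, 45 units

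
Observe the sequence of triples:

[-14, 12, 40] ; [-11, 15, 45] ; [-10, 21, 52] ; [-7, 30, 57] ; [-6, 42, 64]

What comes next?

For the first entry, alternating steps +3, +1, +3, +1, …: -14, -11, -10, -7, -6 → -3.
Second entry: differences are 3, 6, 9, … (increasing by 3 each time), so 12, 15, 21, 30, 42 → 57.
For the third entry, alternating steps +5, +7, +5, +7, …: 40, 45, 52, 57, 64 → 69.
Combining the parts gives [-3, 57, 69].

[-3, 57, 69]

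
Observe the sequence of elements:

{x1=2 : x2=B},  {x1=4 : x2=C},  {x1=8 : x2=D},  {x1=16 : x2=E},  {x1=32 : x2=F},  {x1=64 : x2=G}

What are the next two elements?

{x1=128 : x2=H}, {x1=256 : x2=I}

X1 goes 2, 4, 8, 16, 32, 64 → 128 → 256 (×2 each step).
X2 — letters move forward 1 place in the alphabet: B, C, D, E, F, G → H → I.
So the next two elements are {x1=128 : x2=H} and {x1=256 : x2=I}.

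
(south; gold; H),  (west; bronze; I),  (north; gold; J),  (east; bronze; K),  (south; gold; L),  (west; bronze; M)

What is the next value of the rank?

Rank: gold, bronze, gold, bronze, gold, bronze → gold (alternates gold ↔ bronze).

gold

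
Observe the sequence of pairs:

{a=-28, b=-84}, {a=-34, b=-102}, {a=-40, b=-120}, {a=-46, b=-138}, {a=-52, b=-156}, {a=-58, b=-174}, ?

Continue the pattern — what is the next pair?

{a=-64, b=-192}

A: −6 each step, so -28, -34, -40, -46, -52, -58 → -64.
B goes -84, -102, -120, -138, -156, -174 → -192 (always 3 × the a).
So the next pair is {a=-64, b=-192}.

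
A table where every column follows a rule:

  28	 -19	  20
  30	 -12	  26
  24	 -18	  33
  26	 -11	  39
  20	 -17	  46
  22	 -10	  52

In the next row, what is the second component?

First component: 28, 30, 24, 26, 20, 22 → 16 (alternating steps +2, −6, +2, −6, …).
Second component: alternating steps +7, −6, +7, −6, …; -19, -12, -18, -11, -17, -10 → -16.
Third component: alternating steps +6, +7, +6, +7, …, so 20, 26, 33, 39, 46, 52 → 59.

-16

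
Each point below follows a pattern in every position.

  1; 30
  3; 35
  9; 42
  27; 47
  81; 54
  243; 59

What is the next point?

729; 66

First coordinate goes 1, 3, 9, 27, 81, 243 → 729 (×3 each step).
Second coordinate: alternating steps +5, +7, +5, +7, …, so 30, 35, 42, 47, 54, 59 → 66.
Putting it together: 729; 66.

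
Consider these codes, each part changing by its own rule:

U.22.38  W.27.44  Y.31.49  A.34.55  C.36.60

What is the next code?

E.37.66

Letter — letters move forward 2 places in the alphabet, wrapping Z→A: U, W, Y, A, C → E.
Second component: 22, 27, 31, 34, 36 → 37 (differences are 5, 4, 3, … (decreasing by 1 each time)).
Third component: 38, 44, 49, 55, 60 → 66 (alternating steps +6, +5, +6, +5, …).
So the next code is E.37.66.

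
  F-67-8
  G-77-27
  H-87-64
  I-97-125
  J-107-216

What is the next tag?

Letter: letters move forward 1 place in the alphabet; F, G, H, I, J → K.
For the second component, +10 each step: 67, 77, 87, 97, 107 → 117.
Third component — perfect cubes: 2³, 3³, 4³, …: 8, 27, 64, 125, 216 → 343.
Putting it together: K-117-343.

K-117-343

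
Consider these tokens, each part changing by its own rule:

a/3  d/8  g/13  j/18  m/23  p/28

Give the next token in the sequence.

For the letter, letters move forward 3 places in the alphabet: a, d, g, j, m, p → s.
Second component: 3, 8, 13, 18, 23, 28 → 33 (+5 each step).
So the next token is s/33.

s/33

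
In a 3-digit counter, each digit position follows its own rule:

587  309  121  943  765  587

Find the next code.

First digit goes 5, 3, 1, 9, 7, 5 → 3 (−2 each step, mod 10).
Second digit: +2 each step, mod 10, so 8, 0, 2, 4, 6, 8 → 0.
Third digit — +2 each step, mod 10: 7, 9, 1, 3, 5, 7 → 9.
Combining the parts gives 309.

309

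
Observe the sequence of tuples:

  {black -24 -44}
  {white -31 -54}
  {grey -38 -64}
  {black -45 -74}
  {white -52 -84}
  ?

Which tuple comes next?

Shade: repeats black → white → grey, so black, white, grey, black, white → grey.
Second slot: -24, -31, -38, -45, -52 → -59 (−7 each step).
Third slot — −10 each step: -44, -54, -64, -74, -84 → -94.
So the next tuple is {grey -59 -94}.

{grey -59 -94}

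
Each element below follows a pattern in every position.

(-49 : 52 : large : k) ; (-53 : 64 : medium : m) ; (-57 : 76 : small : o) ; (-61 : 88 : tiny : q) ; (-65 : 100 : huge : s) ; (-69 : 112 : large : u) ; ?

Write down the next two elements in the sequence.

First coordinate: -49, -53, -57, -61, -65, -69 → -73 → -77 (−4 each step).
For the second coordinate, +12 each step: 52, 64, 76, 88, 100, 112 → 124 → 136.
For the size, repeats large → medium → small → tiny → huge: large, medium, small, tiny, huge, large → medium → small.
For the letter, letters move forward 2 places in the alphabet: k, m, o, q, s, u → w → y.
Putting the parts together: (-73 : 124 : medium : w) and then (-77 : 136 : small : y).

(-73 : 124 : medium : w), (-77 : 136 : small : y)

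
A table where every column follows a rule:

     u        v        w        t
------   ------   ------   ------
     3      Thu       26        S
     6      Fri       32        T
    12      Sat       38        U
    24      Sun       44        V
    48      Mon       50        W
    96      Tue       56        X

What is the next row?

192  Wed  62  Y

For the column u, ×2 each step: 3, 6, 12, 24, 48, 96 → 192.
Column v: runs through the weekdays Mon→Sun; Thu, Fri, Sat, Sun, Mon, Tue → Wed.
Column w: +6 each step; 26, 32, 38, 44, 50, 56 → 62.
Column t: S, T, U, V, W, X → Y (letters move forward 1 place in the alphabet).
Combining the parts gives 192  Wed  62  Y.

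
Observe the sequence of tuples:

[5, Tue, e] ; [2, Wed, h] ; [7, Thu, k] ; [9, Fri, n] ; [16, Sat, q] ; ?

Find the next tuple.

[25, Sun, t]

First component — each term is the sum of the two before it: 5, 2, 7, 9, 16 → 25.
Day goes Tue, Wed, Thu, Fri, Sat → Sun (runs through the weekdays Mon→Sun).
Letter — letters move forward 3 places in the alphabet: e, h, k, n, q → t.
So the next tuple is [25, Sun, t].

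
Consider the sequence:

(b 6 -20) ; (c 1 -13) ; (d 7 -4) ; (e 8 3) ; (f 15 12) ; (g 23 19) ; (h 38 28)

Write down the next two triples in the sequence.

(i 61 35), (j 99 44)

For the letter, letters move forward 1 place in the alphabet: b, c, d, e, f, g, h → i → j.
Second component: 6, 1, 7, 8, 15, 23, 38 → 61 → 99 (each term is the sum of the two before it).
Third component — alternating steps +7, +9, +7, +9, …: -20, -13, -4, 3, 12, 19, 28 → 35 → 44.
So the next two triples are (i 61 35) and (j 99 44).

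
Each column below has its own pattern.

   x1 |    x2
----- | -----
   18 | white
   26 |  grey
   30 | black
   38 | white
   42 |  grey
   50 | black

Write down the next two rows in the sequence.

Column x1: alternating steps +8, +4, +8, +4, …; 18, 26, 30, 38, 42, 50 → 54 → 62.
For the column x2, repeats white → grey → black: white, grey, black, white, grey, black → white → grey.
Putting the parts together: 54  white and then 62  grey.

54  white; 62  grey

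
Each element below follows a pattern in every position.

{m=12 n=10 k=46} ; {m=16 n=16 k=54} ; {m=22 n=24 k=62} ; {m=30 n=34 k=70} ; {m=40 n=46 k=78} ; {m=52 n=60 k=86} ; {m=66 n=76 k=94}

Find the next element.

M: differences are 4, 6, 8, … (increasing by 2 each time); 12, 16, 22, 30, 40, 52, 66 → 82.
For the n, differences are 6, 8, 10, … (increasing by 2 each time): 10, 16, 24, 34, 46, 60, 76 → 94.
K: +8 each step; 46, 54, 62, 70, 78, 86, 94 → 102.
Putting it together: {m=82 n=94 k=102}.

{m=82 n=94 k=102}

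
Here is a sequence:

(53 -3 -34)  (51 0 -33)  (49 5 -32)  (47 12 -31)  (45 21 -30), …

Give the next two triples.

(43 32 -29), (41 45 -28)

First slot — −2 each step: 53, 51, 49, 47, 45 → 43 → 41.
For the second slot, differences are 3, 5, 7, … (increasing by 2 each time): -3, 0, 5, 12, 21 → 32 → 45.
Third slot: +1 each step; -34, -33, -32, -31, -30 → -29 → -28.
Putting the parts together: (43 32 -29) and then (41 45 -28).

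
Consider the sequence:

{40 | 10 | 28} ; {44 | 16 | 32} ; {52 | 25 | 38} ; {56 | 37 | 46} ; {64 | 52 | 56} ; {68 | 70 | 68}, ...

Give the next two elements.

{76 | 91 | 82}, {80 | 115 | 98}

First value goes 40, 44, 52, 56, 64, 68 → 76 → 80 (alternating steps +4, +8, +4, +8, …).
Second value: differences are 6, 9, 12, … (increasing by 3 each time); 10, 16, 25, 37, 52, 70 → 91 → 115.
Third value: differences are 4, 6, 8, … (increasing by 2 each time), so 28, 32, 38, 46, 56, 68 → 82 → 98.
Putting the parts together: {76 | 91 | 82} and then {80 | 115 | 98}.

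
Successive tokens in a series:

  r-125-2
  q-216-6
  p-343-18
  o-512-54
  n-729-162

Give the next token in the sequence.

Letter goes r, q, p, o, n → m (letters move back 1 place in the alphabet).
Second component: 125, 216, 343, 512, 729 → 1000 (perfect cubes: 5³, 6³, 7³, …).
Third component goes 2, 6, 18, 54, 162 → 486 (×3 each step).
Putting it together: m-1000-486.

m-1000-486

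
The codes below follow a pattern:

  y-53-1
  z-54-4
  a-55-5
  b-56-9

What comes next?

Letter goes y, z, a, b → c (letters move forward 1 place in the alphabet, wrapping Z→A).
Second component — +1 each step: 53, 54, 55, 56 → 57.
Third component: each term is the sum of the two before it; 1, 4, 5, 9 → 14.
Combining the parts gives c-57-14.

c-57-14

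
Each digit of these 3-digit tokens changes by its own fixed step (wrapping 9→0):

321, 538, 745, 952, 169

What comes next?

First digit: 3, 5, 7, 9, 1 → 3 (+2 each step, mod 10).
Second digit: +1 each step, mod 10, so 2, 3, 4, 5, 6 → 7.
Third digit — −3 each step, mod 10: 1, 8, 5, 2, 9 → 6.
So the next token is 376.

376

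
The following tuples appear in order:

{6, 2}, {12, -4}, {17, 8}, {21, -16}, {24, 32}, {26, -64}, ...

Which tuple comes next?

{27, 128}

First slot: differences are 6, 5, 4, … (decreasing by 1 each time); 6, 12, 17, 21, 24, 26 → 27.
Second slot: ×(-2) each step; 2, -4, 8, -16, 32, -64 → 128.
Combining the parts gives {27, 128}.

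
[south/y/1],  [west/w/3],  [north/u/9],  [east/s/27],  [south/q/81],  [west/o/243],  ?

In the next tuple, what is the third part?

For the third part, ×3 each step: 1, 3, 9, 27, 81, 243 → 729.

729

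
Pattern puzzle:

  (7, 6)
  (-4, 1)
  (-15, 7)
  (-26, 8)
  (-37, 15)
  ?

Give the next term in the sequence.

First part: −11 each step, so 7, -4, -15, -26, -37 → -48.
Second part: each term is the sum of the two before it, so 6, 1, 7, 8, 15 → 23.
Putting it together: (-48, 23).

(-48, 23)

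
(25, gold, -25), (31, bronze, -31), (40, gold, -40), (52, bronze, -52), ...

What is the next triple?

First slot — differences are 6, 9, 12, … (increasing by 3 each time): 25, 31, 40, 52 → 67.
Rank: alternates gold ↔ bronze; gold, bronze, gold, bronze → gold.
Third slot: always the negative of the first slot; -25, -31, -40, -52 → -67.
Combining the parts gives (67, gold, -67).

(67, gold, -67)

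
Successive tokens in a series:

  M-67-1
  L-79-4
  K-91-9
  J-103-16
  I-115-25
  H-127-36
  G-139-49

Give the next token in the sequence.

F-151-64

For the letter, letters move back 1 place in the alphabet: M, L, K, J, I, H, G → F.
Second component: +12 each step; 67, 79, 91, 103, 115, 127, 139 → 151.
Third component: 1, 4, 9, 16, 25, 36, 49 → 64 (perfect squares: 1², 2², 3², …).
Putting it together: F-151-64.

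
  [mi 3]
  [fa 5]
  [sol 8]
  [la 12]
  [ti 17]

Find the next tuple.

[do 23]

Note goes mi, fa, sol, la, ti → do (runs through the solfège scale do→ti).
For the second component, differences are 2, 3, 4, … (increasing by 1 each time): 3, 5, 8, 12, 17 → 23.
So the next tuple is [do 23].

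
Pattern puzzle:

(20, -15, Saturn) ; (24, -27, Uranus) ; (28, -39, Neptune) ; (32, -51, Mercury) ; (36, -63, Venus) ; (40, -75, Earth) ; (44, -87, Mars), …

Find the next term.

For the first coordinate, +4 each step: 20, 24, 28, 32, 36, 40, 44 → 48.
Second coordinate: −12 each step, so -15, -27, -39, -51, -63, -75, -87 → -99.
Planet: runs through the planets Mercury→Neptune, so Saturn, Uranus, Neptune, Mercury, Venus, Earth, Mars → Jupiter.
Combining the parts gives (48, -99, Jupiter).

(48, -99, Jupiter)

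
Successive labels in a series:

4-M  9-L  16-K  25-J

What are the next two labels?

First component: perfect squares: 2², 3², 4², …, so 4, 9, 16, 25 → 36 → 49.
Letter: M, L, K, J → I → H (letters move back 1 place in the alphabet).
Putting the parts together: 36-I and then 49-H.

36-I, 49-H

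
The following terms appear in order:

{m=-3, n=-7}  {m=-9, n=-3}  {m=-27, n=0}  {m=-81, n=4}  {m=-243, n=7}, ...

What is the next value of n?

11

M: ×3 each step, so -3, -9, -27, -81, -243 → -729.
N goes -7, -3, 0, 4, 7 → 11 (alternating steps +4, +3, +4, +3, …).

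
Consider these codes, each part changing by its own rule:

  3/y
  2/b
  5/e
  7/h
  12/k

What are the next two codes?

19/n, 31/q

First component: each term is the sum of the two before it, so 3, 2, 5, 7, 12 → 19 → 31.
Letter: letters move forward 3 places in the alphabet, wrapping Z→A; y, b, e, h, k → n → q.
So the next two codes are 19/n and 31/q.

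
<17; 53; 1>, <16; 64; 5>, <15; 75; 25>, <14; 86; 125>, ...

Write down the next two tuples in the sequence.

First entry — −1 each step: 17, 16, 15, 14 → 13 → 12.
Second entry — +11 each step: 53, 64, 75, 86 → 97 → 108.
Third entry goes 1, 5, 25, 125 → 625 → 3125 (×5 each step).
So the next two tuples are <13; 97; 625> and <12; 108; 3125>.

<13; 97; 625>, <12; 108; 3125>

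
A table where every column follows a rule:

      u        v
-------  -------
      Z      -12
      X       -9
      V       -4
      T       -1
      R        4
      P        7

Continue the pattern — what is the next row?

N  12

For the column u, letters move back 2 places in the alphabet: Z, X, V, T, R, P → N.
For the column v, alternating steps +3, +5, +3, +5, …: -12, -9, -4, -1, 4, 7 → 12.
So the next row is N  12.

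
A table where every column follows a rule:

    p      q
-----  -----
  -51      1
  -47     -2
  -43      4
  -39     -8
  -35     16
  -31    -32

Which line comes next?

Column p: +4 each step, so -51, -47, -43, -39, -35, -31 → -27.
Column q: 1, -2, 4, -8, 16, -32 → 64 (×(-2) each step).
Putting it together: -27  64.

-27  64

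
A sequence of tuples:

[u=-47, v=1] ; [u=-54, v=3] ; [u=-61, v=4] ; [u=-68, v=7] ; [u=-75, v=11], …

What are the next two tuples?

U goes -47, -54, -61, -68, -75 → -82 → -89 (−7 each step).
V: each term is the sum of the two before it, so 1, 3, 4, 7, 11 → 18 → 29.
Putting the parts together: [u=-82, v=18] and then [u=-89, v=29].

[u=-82, v=18], [u=-89, v=29]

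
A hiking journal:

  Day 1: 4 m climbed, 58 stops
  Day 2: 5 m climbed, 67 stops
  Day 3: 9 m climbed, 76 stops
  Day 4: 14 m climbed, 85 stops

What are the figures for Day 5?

23 m climbed, 94 stops

M climbed: each term is the sum of the two before it; 4, 5, 9, 14 → 23.
Stops goes 58, 67, 76, 85 → 94 (+9 each step).
So the next line is 23 m climbed, 94 stops.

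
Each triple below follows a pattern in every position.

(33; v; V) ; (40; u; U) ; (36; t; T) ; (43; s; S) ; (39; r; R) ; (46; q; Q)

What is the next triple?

(42; p; P)

First slot: 33, 40, 36, 43, 39, 46 → 42 (alternating steps +7, −4, +7, −4, …).
First letter: v, u, t, s, r, q → p (letters move back 1 place in the alphabet).
Second letter: letters move back 1 place in the alphabet; V, U, T, S, R, Q → P.
Putting it together: (42; p; P).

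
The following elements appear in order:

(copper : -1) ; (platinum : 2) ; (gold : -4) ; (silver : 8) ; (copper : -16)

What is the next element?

(platinum : 32)

Metal: repeats copper → platinum → gold → silver; copper, platinum, gold, silver, copper → platinum.
For the second value, ×(-2) each step: -1, 2, -4, 8, -16 → 32.
So the next element is (platinum : 32).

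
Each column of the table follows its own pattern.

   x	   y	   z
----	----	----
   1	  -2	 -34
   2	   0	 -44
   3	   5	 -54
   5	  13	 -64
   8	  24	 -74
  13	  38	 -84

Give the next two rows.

Column x — each term is the sum of the two before it: 1, 2, 3, 5, 8, 13 → 21 → 34.
For the column y, differences are 2, 5, 8, … (increasing by 3 each time): -2, 0, 5, 13, 24, 38 → 55 → 75.
Column z: −10 each step; -34, -44, -54, -64, -74, -84 → -94 → -104.
So the next two rows are 21  55  -94 and 34  75  -104.

21  55  -94; 34  75  -104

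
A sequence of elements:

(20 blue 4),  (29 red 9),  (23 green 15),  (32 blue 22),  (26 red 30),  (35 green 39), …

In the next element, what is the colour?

blue

First value: alternating steps +9, −6, +9, −6, …, so 20, 29, 23, 32, 26, 35 → 29.
Colour — repeats blue → red → green: blue, red, green, blue, red, green → blue.
For the third value, differences are 5, 6, 7, … (increasing by 1 each time): 4, 9, 15, 22, 30, 39 → 49.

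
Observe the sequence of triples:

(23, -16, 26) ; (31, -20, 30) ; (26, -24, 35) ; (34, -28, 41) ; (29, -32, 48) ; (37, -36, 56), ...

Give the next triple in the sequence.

(32, -40, 65)

First slot: alternating steps +8, −5, +8, −5, …, so 23, 31, 26, 34, 29, 37 → 32.
Second slot: -16, -20, -24, -28, -32, -36 → -40 (−4 each step).
Third slot: differences are 4, 5, 6, … (increasing by 1 each time); 26, 30, 35, 41, 48, 56 → 65.
Putting it together: (32, -40, 65).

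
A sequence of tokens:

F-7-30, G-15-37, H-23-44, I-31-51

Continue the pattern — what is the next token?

J-39-58

Letter: F, G, H, I → J (letters move forward 1 place in the alphabet).
Second component — +8 each step: 7, 15, 23, 31 → 39.
For the third component, +7 each step: 30, 37, 44, 51 → 58.
So the next token is J-39-58.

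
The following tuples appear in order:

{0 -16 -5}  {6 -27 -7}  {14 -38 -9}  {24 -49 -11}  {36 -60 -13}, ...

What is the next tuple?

First part: differences are 6, 8, 10, … (increasing by 2 each time), so 0, 6, 14, 24, 36 → 50.
Second part — −11 each step: -16, -27, -38, -49, -60 → -71.
Third part — −2 each step: -5, -7, -9, -11, -13 → -15.
Putting it together: {50 -71 -15}.

{50 -71 -15}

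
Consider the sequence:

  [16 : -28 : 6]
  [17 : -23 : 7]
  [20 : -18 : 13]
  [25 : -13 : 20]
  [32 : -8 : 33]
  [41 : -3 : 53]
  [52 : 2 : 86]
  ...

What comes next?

[65 : 7 : 139]

First part: 16, 17, 20, 25, 32, 41, 52 → 65 (differences are 1, 3, 5, … (increasing by 2 each time)).
Second part: +5 each step; -28, -23, -18, -13, -8, -3, 2 → 7.
Third part: each term is the sum of the two before it, so 6, 7, 13, 20, 33, 53, 86 → 139.
Combining the parts gives [65 : 7 : 139].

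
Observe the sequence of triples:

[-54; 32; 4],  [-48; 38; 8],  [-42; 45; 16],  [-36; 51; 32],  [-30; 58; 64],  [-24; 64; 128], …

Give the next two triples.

[-18; 71; 256], [-12; 77; 512]

First entry: -54, -48, -42, -36, -30, -24 → -18 → -12 (+6 each step).
Second entry: 32, 38, 45, 51, 58, 64 → 71 → 77 (alternating steps +6, +7, +6, +7, …).
Third entry: 4, 8, 16, 32, 64, 128 → 256 → 512 (×2 each step).
Putting the parts together: [-18; 71; 256] and then [-12; 77; 512].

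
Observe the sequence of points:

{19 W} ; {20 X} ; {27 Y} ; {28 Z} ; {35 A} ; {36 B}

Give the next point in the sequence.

First part — alternating steps +1, +7, +1, +7, …: 19, 20, 27, 28, 35, 36 → 43.
Letter: letters move forward 1 place in the alphabet, wrapping Z→A; W, X, Y, Z, A, B → C.
Combining the parts gives {43 C}.

{43 C}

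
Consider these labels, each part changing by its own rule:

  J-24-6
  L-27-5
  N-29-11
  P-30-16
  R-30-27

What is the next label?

Letter: letters move forward 2 places in the alphabet, so J, L, N, P, R → T.
For the second component, differences are 3, 2, 1, … (decreasing by 1 each time): 24, 27, 29, 30, 30 → 29.
For the third component, each term is the sum of the two before it: 6, 5, 11, 16, 27 → 43.
Putting it together: T-29-43.

T-29-43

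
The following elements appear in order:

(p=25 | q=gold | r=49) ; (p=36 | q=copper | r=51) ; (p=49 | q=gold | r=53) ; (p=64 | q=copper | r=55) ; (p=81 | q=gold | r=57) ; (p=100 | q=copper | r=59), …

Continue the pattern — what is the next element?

P: perfect squares: 5², 6², 7², …, so 25, 36, 49, 64, 81, 100 → 121.
Q — alternates gold ↔ copper: gold, copper, gold, copper, gold, copper → gold.
R goes 49, 51, 53, 55, 57, 59 → 61 (+2 each step).
Putting it together: (p=121 | q=gold | r=61).

(p=121 | q=gold | r=61)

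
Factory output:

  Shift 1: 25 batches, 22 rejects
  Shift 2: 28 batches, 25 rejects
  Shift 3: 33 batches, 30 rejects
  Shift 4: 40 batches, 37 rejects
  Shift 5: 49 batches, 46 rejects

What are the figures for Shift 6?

60 batches, 57 rejects

Batches — differences are 3, 5, 7, … (increasing by 2 each time): 25, 28, 33, 40, 49 → 60.
Rejects: differences are 3, 5, 7, … (increasing by 2 each time), so 22, 25, 30, 37, 46 → 57.
So the next record is 60 batches, 57 rejects.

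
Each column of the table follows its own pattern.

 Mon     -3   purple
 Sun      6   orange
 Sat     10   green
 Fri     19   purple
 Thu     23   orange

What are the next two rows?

Wed  32  green; Tue  36  purple

Day goes Mon, Sun, Sat, Fri, Thu → Wed → Tue (runs backward through the weekdays Mon→Sun).
Second component goes -3, 6, 10, 19, 23 → 32 → 36 (alternating steps +9, +4, +9, +4, …).
Colour: purple, orange, green, purple, orange → green → purple (repeats purple → orange → green).
Putting the parts together: Wed  32  green and then Tue  36  purple.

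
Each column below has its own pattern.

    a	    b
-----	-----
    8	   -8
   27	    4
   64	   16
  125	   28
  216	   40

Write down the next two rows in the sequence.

Column a goes 8, 27, 64, 125, 216 → 343 → 512 (perfect cubes: 2³, 3³, 4³, …).
Column b: +12 each step, so -8, 4, 16, 28, 40 → 52 → 64.
So the next two rows are 343  52 and 512  64.

343  52; 512  64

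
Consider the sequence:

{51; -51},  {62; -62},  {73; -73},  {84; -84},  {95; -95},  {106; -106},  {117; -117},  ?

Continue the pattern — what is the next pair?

{128; -128}

For the first part, +11 each step: 51, 62, 73, 84, 95, 106, 117 → 128.
Second part goes -51, -62, -73, -84, -95, -106, -117 → -128 (always the negative of the first part).
Combining the parts gives {128; -128}.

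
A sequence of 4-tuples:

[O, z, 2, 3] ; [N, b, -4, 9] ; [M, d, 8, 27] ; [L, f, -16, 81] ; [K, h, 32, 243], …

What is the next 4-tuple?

For the first letter, letters move back 1 place in the alphabet: O, N, M, L, K → J.
Second letter goes z, b, d, f, h → j (letters move forward 2 places in the alphabet, wrapping Z→A).
Third value — ×(-2) each step: 2, -4, 8, -16, 32 → -64.
Fourth value: ×3 each step, so 3, 9, 27, 81, 243 → 729.
Putting it together: [J, j, -64, 729].

[J, j, -64, 729]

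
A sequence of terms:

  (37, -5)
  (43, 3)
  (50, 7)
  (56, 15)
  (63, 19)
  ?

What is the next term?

First component — alternating steps +6, +7, +6, +7, …: 37, 43, 50, 56, 63 → 69.
Second component: alternating steps +8, +4, +8, +4, …, so -5, 3, 7, 15, 19 → 27.
Putting it together: (69, 27).

(69, 27)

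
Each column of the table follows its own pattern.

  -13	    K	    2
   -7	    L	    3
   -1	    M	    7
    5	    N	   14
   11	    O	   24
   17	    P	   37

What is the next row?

First component — +6 each step: -13, -7, -1, 5, 11, 17 → 23.
Letter — letters move forward 1 place in the alphabet: K, L, M, N, O, P → Q.
Third component: differences are 1, 4, 7, … (increasing by 3 each time); 2, 3, 7, 14, 24, 37 → 53.
Combining the parts gives 23  Q  53.

23  Q  53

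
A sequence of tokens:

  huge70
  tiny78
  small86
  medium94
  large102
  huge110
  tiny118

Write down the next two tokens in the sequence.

For the size, repeats huge → tiny → small → medium → large: huge, tiny, small, medium, large, huge, tiny → small → medium.
Second component goes 70, 78, 86, 94, 102, 110, 118 → 126 → 134 (+8 each step).
So the next two tokens are small126 and medium134.

small126 then medium134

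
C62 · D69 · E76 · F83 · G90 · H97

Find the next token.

I104

Letter: C, D, E, F, G, H → I (letters move forward 1 place in the alphabet).
Second component: +7 each step, so 62, 69, 76, 83, 90, 97 → 104.
Putting it together: I104.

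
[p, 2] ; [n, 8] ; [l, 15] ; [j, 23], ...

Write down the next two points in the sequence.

[h, 32], [f, 42]

For the letter, letters move back 2 places in the alphabet: p, n, l, j → h → f.
For the second entry, differences are 6, 7, 8, … (increasing by 1 each time): 2, 8, 15, 23 → 32 → 42.
So the next two points are [h, 32] and [f, 42].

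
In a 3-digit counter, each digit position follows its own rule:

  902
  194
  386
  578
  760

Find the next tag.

First digit: +2 each step, mod 10; 9, 1, 3, 5, 7 → 9.
Second digit: −1 each step, mod 10, so 0, 9, 8, 7, 6 → 5.
Third digit: +2 each step, mod 10; 2, 4, 6, 8, 0 → 2.
Combining the parts gives 952.

952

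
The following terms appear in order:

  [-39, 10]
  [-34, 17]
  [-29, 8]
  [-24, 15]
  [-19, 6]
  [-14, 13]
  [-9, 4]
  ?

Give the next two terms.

First entry goes -39, -34, -29, -24, -19, -14, -9 → -4 → 1 (+5 each step).
Second entry: 10, 17, 8, 15, 6, 13, 4 → 11 → 2 (alternating steps +7, −9, +7, −9, …).
Putting the parts together: [-4, 11] and then [1, 2].

[-4, 11], [1, 2]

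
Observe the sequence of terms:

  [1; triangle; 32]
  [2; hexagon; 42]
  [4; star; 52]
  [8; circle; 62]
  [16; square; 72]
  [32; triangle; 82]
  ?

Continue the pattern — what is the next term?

First component: 1, 2, 4, 8, 16, 32 → 64 (×2 each step).
Shape: repeats triangle → hexagon → star → circle → square; triangle, hexagon, star, circle, square, triangle → hexagon.
Third component: +10 each step, so 32, 42, 52, 62, 72, 82 → 92.
Putting it together: [64; hexagon; 92].

[64; hexagon; 92]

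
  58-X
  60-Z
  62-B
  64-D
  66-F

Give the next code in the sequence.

First component: +2 each step; 58, 60, 62, 64, 66 → 68.
Letter: letters move forward 2 places in the alphabet, wrapping Z→A; X, Z, B, D, F → H.
So the next code is 68-H.

68-H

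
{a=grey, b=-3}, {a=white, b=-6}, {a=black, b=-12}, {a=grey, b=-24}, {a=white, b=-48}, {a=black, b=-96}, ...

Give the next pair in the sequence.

{a=grey, b=-192}

For the a, repeats grey → white → black: grey, white, black, grey, white, black → grey.
B — ×2 each step: -3, -6, -12, -24, -48, -96 → -192.
So the next pair is {a=grey, b=-192}.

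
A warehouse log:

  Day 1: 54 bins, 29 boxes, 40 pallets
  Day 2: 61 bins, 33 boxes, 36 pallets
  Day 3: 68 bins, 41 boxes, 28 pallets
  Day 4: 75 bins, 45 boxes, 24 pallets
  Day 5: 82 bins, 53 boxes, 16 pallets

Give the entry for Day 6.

Bins — +7 each step: 54, 61, 68, 75, 82 → 89.
Boxes — alternating steps +4, +8, +4, +8, …: 29, 33, 41, 45, 53 → 57.
Pallets: 40, 36, 28, 24, 16 → 12 (together with the boxes always sums to 69).
So the next line is 89 bins, 57 boxes, 12 pallets.

89 bins, 57 boxes, 12 pallets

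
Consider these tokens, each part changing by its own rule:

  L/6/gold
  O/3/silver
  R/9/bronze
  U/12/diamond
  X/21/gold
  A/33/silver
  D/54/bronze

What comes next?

Letter goes L, O, R, U, X, A, D → G (letters move forward 3 places in the alphabet, wrapping Z→A).
Second component — each term is the sum of the two before it: 6, 3, 9, 12, 21, 33, 54 → 87.
For the rank, repeats gold → silver → bronze → diamond: gold, silver, bronze, diamond, gold, silver, bronze → diamond.
Combining the parts gives G/87/diamond.

G/87/diamond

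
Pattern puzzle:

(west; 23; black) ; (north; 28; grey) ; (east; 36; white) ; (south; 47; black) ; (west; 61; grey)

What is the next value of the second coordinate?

For the direction, repeats west → north → east → south: west, north, east, south, west → north.
Second coordinate — differences are 5, 8, 11, … (increasing by 3 each time): 23, 28, 36, 47, 61 → 78.
Shade: black, grey, white, black, grey → white (repeats black → grey → white).

78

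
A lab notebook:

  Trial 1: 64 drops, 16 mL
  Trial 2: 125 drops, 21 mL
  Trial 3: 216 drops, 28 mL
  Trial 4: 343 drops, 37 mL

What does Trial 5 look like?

Drops: 64, 125, 216, 343 → 512 (perfect cubes: 4³, 5³, 6³, …).
For the mL, differences are 5, 7, 9, … (increasing by 2 each time): 16, 21, 28, 37 → 48.
Combining the parts gives 512 drops, 48 mL.

512 drops, 48 mL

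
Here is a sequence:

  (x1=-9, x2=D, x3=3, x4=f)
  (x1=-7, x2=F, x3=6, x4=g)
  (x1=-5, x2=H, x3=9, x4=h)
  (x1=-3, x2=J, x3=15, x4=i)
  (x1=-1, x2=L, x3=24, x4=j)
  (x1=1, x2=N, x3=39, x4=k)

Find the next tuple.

(x1=3, x2=P, x3=63, x4=l)

X1: -9, -7, -5, -3, -1, 1 → 3 (+2 each step).
For the x2, letters move forward 2 places in the alphabet: D, F, H, J, L, N → P.
For the x3, each term is the sum of the two before it: 3, 6, 9, 15, 24, 39 → 63.
X4 — letters move forward 1 place in the alphabet: f, g, h, i, j, k → l.
Combining the parts gives (x1=3, x2=P, x3=63, x4=l).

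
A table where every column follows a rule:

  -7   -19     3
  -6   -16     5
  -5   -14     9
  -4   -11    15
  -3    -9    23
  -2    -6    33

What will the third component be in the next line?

For the first component, +1 each step: -7, -6, -5, -4, -3, -2 → -1.
Second component goes -19, -16, -14, -11, -9, -6 → -4 (alternating steps +3, +2, +3, +2, …).
Third component: differences are 2, 4, 6, … (increasing by 2 each time), so 3, 5, 9, 15, 23, 33 → 45.

45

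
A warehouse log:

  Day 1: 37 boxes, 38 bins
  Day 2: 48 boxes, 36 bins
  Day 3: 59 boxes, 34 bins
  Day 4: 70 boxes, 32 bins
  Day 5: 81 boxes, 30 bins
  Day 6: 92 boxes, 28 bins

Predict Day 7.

103 boxes, 26 bins

Boxes goes 37, 48, 59, 70, 81, 92 → 103 (+11 each step).
Bins — −2 each step: 38, 36, 34, 32, 30, 28 → 26.
Combining the parts gives 103 boxes, 26 bins.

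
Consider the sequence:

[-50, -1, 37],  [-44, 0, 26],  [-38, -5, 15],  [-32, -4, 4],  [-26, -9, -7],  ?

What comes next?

First part: -50, -44, -38, -32, -26 → -20 (+6 each step).
Second part — alternating steps +1, −5, +1, −5, …: -1, 0, -5, -4, -9 → -8.
Third part — −11 each step: 37, 26, 15, 4, -7 → -18.
Putting it together: [-20, -8, -18].

[-20, -8, -18]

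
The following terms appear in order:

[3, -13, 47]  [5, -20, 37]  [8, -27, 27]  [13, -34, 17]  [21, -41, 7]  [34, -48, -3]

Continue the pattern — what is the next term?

[55, -55, -13]

First component: each term is the sum of the two before it; 3, 5, 8, 13, 21, 34 → 55.
Second component: −7 each step; -13, -20, -27, -34, -41, -48 → -55.
For the third component, −10 each step: 47, 37, 27, 17, 7, -3 → -13.
Putting it together: [55, -55, -13].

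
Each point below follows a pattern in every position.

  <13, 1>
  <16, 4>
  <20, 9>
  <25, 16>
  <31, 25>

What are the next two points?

First part goes 13, 16, 20, 25, 31 → 38 → 46 (differences are 3, 4, 5, … (increasing by 1 each time)).
Second part: 1, 4, 9, 16, 25 → 36 → 49 (differences are 3, 5, 7, … (increasing by 2 each time)).
So the next two points are <38, 36> and <46, 49>.

<38, 36>, <46, 49>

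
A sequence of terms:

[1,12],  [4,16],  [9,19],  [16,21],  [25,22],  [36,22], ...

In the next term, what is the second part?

21

For the second part, differences are 4, 3, 2, … (decreasing by 1 each time): 12, 16, 19, 21, 22, 22 → 21.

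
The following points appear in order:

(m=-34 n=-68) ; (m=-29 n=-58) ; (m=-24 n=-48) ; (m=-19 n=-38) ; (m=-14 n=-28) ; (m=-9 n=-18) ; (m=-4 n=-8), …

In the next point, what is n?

2

M goes -34, -29, -24, -19, -14, -9, -4 → 1 (+5 each step).
For the n, always 2 × the m: -68, -58, -48, -38, -28, -18, -8 → 2.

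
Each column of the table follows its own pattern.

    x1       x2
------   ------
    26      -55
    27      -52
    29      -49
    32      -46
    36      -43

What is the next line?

41  -40

Column x1: differences are 1, 2, 3, … (increasing by 1 each time); 26, 27, 29, 32, 36 → 41.
Column x2: +3 each step; -55, -52, -49, -46, -43 → -40.
Combining the parts gives 41  -40.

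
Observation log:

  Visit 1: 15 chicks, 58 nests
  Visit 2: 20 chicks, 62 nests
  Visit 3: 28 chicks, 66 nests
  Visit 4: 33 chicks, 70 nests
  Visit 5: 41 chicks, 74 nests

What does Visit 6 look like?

46 chicks, 78 nests

Chicks: alternating steps +5, +8, +5, +8, …, so 15, 20, 28, 33, 41 → 46.
Nests goes 58, 62, 66, 70, 74 → 78 (+4 each step).
Combining the parts gives 46 chicks, 78 nests.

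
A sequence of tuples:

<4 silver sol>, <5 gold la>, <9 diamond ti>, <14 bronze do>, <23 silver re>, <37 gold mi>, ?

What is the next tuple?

First entry: each term is the sum of the two before it, so 4, 5, 9, 14, 23, 37 → 60.
Rank: repeats silver → gold → diamond → bronze; silver, gold, diamond, bronze, silver, gold → diamond.
Note goes sol, la, ti, do, re, mi → fa (runs through the solfège scale do→ti).
Combining the parts gives <60 diamond fa>.

<60 diamond fa>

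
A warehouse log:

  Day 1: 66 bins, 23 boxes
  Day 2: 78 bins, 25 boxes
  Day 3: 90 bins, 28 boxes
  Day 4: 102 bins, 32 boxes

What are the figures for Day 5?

114 bins, 37 boxes

Bins goes 66, 78, 90, 102 → 114 (+12 each step).
For the boxes, differences are 2, 3, 4, … (increasing by 1 each time): 23, 25, 28, 32 → 37.
Putting it together: 114 bins, 37 boxes.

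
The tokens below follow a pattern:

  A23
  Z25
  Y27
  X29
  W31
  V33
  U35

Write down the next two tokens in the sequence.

Letter goes A, Z, Y, X, W, V, U → T → S (letters move back 1 place in the alphabet, wrapping A→Z).
Second component — +2 each step: 23, 25, 27, 29, 31, 33, 35 → 37 → 39.
So the next two tokens are T37 and S39.

T37 then S39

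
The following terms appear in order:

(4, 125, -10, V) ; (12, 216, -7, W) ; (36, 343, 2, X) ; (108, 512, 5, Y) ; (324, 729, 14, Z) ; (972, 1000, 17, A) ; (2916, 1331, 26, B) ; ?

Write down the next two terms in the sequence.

(8748, 1728, 29, C), (26244, 2197, 38, D)

First component: ×3 each step; 4, 12, 36, 108, 324, 972, 2916 → 8748 → 26244.
Second component: 125, 216, 343, 512, 729, 1000, 1331 → 1728 → 2197 (perfect cubes: 5³, 6³, 7³, …).
Third component — alternating steps +3, +9, +3, +9, …: -10, -7, 2, 5, 14, 17, 26 → 29 → 38.
Letter: V, W, X, Y, Z, A, B → C → D (letters move forward 1 place in the alphabet, wrapping Z→A).
Putting the parts together: (8748, 1728, 29, C) and then (26244, 2197, 38, D).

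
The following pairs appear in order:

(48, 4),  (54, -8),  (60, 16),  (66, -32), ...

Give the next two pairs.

First entry — +6 each step: 48, 54, 60, 66 → 72 → 78.
Second entry: ×(-2) each step; 4, -8, 16, -32 → 64 → -128.
Putting the parts together: (72, 64) and then (78, -128).

(72, 64), (78, -128)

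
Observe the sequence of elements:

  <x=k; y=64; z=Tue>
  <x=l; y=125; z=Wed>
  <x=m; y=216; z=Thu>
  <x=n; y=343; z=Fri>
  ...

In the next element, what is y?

512

Y: perfect cubes: 4³, 5³, 6³, …; 64, 125, 216, 343 → 512.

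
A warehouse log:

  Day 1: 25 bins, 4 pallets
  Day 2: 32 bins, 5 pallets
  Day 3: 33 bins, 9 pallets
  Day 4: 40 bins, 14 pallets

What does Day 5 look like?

41 bins, 23 pallets

Bins — alternating steps +7, +1, +7, +1, …: 25, 32, 33, 40 → 41.
For the pallets, each term is the sum of the two before it: 4, 5, 9, 14 → 23.
Putting it together: 41 bins, 23 pallets.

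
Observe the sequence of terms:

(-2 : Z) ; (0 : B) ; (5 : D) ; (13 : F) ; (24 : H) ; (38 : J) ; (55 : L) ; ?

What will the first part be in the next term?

First part — differences are 2, 5, 8, … (increasing by 3 each time): -2, 0, 5, 13, 24, 38, 55 → 75.

75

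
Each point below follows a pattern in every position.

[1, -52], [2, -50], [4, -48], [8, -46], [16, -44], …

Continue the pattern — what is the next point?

[32, -42]

First component goes 1, 2, 4, 8, 16 → 32 (×2 each step).
Second component — +2 each step: -52, -50, -48, -46, -44 → -42.
Combining the parts gives [32, -42].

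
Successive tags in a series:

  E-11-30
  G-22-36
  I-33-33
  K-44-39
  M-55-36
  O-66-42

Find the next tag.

Letter: letters move forward 2 places in the alphabet; E, G, I, K, M, O → Q.
Second component: 11, 22, 33, 44, 55, 66 → 77 (+11 each step).
Third component: alternating steps +6, −3, +6, −3, …, so 30, 36, 33, 39, 36, 42 → 39.
Putting it together: Q-77-39.

Q-77-39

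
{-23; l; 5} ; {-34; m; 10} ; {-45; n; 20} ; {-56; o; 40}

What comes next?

First part — −11 each step: -23, -34, -45, -56 → -67.
Letter: l, m, n, o → p (letters move forward 1 place in the alphabet).
Third part goes 5, 10, 20, 40 → 80 (×2 each step).
Combining the parts gives {-67; p; 80}.

{-67; p; 80}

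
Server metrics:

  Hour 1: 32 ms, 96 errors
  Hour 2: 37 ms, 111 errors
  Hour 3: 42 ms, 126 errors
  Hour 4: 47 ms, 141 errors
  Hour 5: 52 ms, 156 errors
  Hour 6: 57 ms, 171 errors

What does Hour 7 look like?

62 ms, 186 errors

Ms: +5 each step; 32, 37, 42, 47, 52, 57 → 62.
Errors: 96, 111, 126, 141, 156, 171 → 186 (always 3 × the ms).
Putting it together: 62 ms, 186 errors.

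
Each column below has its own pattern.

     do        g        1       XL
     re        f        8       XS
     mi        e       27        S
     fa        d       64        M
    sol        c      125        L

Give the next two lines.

la  b  216  XL; ti  a  343  XS

Note — runs through the solfège scale do→ti: do, re, mi, fa, sol → la → ti.
Letter — letters move back 1 place in the alphabet: g, f, e, d, c → b → a.
Third component — perfect cubes: 1³, 2³, 3³, …: 1, 8, 27, 64, 125 → 216 → 343.
Size goes XL, XS, S, M, L → XL → XS (runs through clothing sizes XS→XL).
So the next two lines are la  b  216  XL and ti  a  343  XS.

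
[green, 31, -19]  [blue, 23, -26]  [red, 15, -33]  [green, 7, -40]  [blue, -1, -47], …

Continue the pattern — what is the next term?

Colour: repeats green → blue → red, so green, blue, red, green, blue → red.
Second value goes 31, 23, 15, 7, -1 → -9 (−8 each step).
Third value goes -19, -26, -33, -40, -47 → -54 (−7 each step).
Putting it together: [red, -9, -54].

[red, -9, -54]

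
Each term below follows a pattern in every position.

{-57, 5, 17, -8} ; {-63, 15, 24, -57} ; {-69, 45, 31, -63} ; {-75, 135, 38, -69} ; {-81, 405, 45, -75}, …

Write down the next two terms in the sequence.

{-87, 1215, 52, -81}, {-93, 3645, 59, -87}

First component — −6 each step: -57, -63, -69, -75, -81 → -87 → -93.
Second component: 5, 15, 45, 135, 405 → 1215 → 3645 (×3 each step).
Third component: 17, 24, 31, 38, 45 → 52 → 59 (+7 each step).
Fourth component: -8, -57, -63, -69, -75 → -81 → -87 (always the previous value of the first component).
So the next two terms are {-87, 1215, 52, -81} and {-93, 3645, 59, -87}.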